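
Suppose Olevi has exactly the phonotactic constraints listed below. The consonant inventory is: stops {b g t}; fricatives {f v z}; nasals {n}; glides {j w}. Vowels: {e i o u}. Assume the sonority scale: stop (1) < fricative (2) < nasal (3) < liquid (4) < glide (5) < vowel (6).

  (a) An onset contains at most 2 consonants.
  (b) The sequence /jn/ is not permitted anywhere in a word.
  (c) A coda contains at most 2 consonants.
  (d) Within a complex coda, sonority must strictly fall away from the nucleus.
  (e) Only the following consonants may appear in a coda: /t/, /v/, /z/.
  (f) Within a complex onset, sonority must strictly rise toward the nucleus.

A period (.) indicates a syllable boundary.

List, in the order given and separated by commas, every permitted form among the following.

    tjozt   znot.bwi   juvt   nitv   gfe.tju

tjozt, znot.bwi, juvt, gfe.tju

tjozt — σ1 onset /tj/ (1→5 rises), coda /zt/ (2→1 falls) ok → permitted
znot.bwi — σ1 onset /zn/ (2→3 rises), coda /t/ ok; σ2 onset /bw/ (1→5 rises), coda /∅/ ok → permitted
juvt — σ1 onset /j/, coda /vt/ (2→1 falls) ok → permitted
nitv — violates constraint (d): syllable 1 coda /tv/: /t/ (stop, 1) → /v/ (fricative, 2) does not fall → not permitted
gfe.tju — σ1 onset /gf/ (1→2 rises), coda /∅/ ok; σ2 onset /tj/ (1→5 rises), coda /∅/ ok → permitted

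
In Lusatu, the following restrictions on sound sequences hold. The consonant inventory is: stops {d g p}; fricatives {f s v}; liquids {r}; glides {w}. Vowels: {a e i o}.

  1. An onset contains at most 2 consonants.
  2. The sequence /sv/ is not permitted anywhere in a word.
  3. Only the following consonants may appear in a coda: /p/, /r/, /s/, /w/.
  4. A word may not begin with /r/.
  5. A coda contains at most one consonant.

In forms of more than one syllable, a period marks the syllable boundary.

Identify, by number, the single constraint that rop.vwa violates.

rop.vwa: word begins with /r/.
This is a violation of constraint 4: "A word may not begin with /r/."
The remaining constraints (1, 2, 3, 5) are satisfied.

4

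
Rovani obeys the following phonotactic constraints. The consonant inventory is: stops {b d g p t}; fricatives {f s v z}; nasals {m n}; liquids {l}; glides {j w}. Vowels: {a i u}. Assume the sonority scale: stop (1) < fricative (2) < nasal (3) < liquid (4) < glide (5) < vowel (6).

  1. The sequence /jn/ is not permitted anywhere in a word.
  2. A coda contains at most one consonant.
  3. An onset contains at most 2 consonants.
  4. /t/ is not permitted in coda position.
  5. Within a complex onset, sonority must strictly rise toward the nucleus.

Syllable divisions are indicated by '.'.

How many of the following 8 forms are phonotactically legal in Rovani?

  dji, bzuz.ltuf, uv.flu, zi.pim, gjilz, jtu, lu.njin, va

dji — σ1 onset /dj/ (1→5 rises), coda /∅/ ok → phonotactically legal
bzuz.ltuf — violates constraint 5: syllable 2 onset /lt/: /l/ (liquid, 4) → /t/ (stop, 1) does not rise → phonotactically illegal
uv.flu — σ1 onset /∅/, coda /v/ ok; σ2 onset /fl/ (2→4 rises), coda /∅/ ok → phonotactically legal
zi.pim — σ1 onset /z/, coda /∅/ ok; σ2 onset /p/, coda /m/ ok → phonotactically legal
gjilz — violates constraint 2: syllable 1 coda /lz/ has 2 consonants (> 1) → phonotactically illegal
jtu — violates constraint 5: syllable 1 onset /jt/: /j/ (glide, 5) → /t/ (stop, 1) does not rise → phonotactically illegal
lu.njin — σ1 onset /l/, coda /∅/ ok; σ2 onset /nj/ (3→5 rises), coda /n/ ok → phonotactically legal
va — σ1 onset /v/, coda /∅/ ok → phonotactically legal
Phonotactically legal: dji, uv.flu, zi.pim, lu.njin, va → 5.

5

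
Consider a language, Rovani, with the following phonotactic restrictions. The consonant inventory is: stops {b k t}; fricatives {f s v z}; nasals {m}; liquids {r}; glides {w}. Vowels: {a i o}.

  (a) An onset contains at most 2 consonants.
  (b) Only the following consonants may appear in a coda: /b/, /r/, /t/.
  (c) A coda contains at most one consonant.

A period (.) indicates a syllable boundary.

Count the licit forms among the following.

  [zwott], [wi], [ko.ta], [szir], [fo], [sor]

5

[zwott] — violates constraint (c): syllable 1 coda /tt/ has 2 consonants (> 1) → illicit
[wi] — σ1 onset /w/, coda /∅/ ok → licit
[ko.ta] — σ1 onset /k/, coda /∅/ ok; σ2 onset /t/, coda /∅/ ok → licit
[szir] — σ1 onset /sz/ (2C), coda /r/ ok → licit
[fo] — σ1 onset /f/, coda /∅/ ok → licit
[sor] — σ1 onset /s/, coda /r/ ok → licit
Licit: [wi], [ko.ta], [szir], [fo], [sor] → 5.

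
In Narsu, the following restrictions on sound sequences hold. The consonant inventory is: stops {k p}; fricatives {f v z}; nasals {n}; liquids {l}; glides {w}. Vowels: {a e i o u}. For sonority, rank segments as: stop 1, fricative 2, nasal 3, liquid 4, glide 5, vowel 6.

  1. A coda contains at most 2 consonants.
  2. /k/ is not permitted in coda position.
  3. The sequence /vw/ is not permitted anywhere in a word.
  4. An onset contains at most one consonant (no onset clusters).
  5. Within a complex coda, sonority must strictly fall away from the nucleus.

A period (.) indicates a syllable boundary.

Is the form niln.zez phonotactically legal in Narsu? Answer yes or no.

niln.zez — σ1 onset /n/, coda /ln/ (4→3 falls) ok; σ2 onset /z/, coda /z/ ok → phonotactically legal

yes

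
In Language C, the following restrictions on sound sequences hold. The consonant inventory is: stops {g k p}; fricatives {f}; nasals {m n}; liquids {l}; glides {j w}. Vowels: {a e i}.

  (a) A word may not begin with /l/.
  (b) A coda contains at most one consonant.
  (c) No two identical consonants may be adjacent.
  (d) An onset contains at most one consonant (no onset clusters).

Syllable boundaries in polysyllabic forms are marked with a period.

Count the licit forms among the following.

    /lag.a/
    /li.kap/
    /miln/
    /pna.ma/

0

/lag.a/ — violates constraint (a): word begins with /l/ → illicit
/li.kap/ — violates constraint (a): word begins with /l/ → illicit
/miln/ — violates constraint (b): syllable 1 coda /ln/ has 2 consonants (> 1) → illicit
/pna.ma/ — violates constraint (d): syllable 1 onset /pn/ has 2 consonants (> 1) → illicit
No form is licit → 0.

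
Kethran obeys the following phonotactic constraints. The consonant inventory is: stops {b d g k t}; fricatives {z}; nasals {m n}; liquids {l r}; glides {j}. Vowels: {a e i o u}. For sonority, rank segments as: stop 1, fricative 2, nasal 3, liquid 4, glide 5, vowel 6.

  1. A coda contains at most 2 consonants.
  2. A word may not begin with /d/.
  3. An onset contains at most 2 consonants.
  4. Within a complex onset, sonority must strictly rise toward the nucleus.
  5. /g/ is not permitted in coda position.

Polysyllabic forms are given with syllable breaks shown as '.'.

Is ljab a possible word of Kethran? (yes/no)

ljab — σ1 onset /lj/ (4→5 rises), coda /b/ ok → well-formed

yes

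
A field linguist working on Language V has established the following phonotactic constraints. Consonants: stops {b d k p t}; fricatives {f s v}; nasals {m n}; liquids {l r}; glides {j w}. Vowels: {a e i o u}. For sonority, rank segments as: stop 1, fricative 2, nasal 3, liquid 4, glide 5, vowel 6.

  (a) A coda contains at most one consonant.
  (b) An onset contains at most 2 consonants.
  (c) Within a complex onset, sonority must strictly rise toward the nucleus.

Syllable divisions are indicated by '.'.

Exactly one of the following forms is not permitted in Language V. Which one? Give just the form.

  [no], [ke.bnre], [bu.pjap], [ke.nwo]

[no] — σ1 onset /n/, coda /∅/ ok → permitted
[ke.bnre] — violates constraint (b): syllable 2 onset /bnr/ has 3 consonants (> 2) → not permitted
[bu.pjap] — σ1 onset /b/, coda /∅/ ok; σ2 onset /pj/ (1→5 rises), coda /p/ ok → permitted
[ke.nwo] — σ1 onset /k/, coda /∅/ ok; σ2 onset /nw/ (3→5 rises), coda /∅/ ok → permitted

[ke.bnre]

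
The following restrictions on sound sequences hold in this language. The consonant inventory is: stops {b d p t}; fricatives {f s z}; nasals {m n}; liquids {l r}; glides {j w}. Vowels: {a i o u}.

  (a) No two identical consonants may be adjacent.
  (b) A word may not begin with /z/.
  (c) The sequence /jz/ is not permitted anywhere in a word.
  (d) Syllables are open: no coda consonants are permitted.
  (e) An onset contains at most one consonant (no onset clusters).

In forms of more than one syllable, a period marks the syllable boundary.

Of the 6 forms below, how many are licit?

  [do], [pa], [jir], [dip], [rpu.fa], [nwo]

2

[do] — σ1 onset /d/, coda /∅/ ok → licit
[pa] — σ1 onset /p/, coda /∅/ ok → licit
[jir] — violates constraint (d): syllable 1 coda /r/ has 1 consonant (> 0) → illicit
[dip] — violates constraint (d): syllable 1 coda /p/ has 1 consonant (> 0) → illicit
[rpu.fa] — violates constraint (e): syllable 1 onset /rp/ has 2 consonants (> 1) → illicit
[nwo] — violates constraint (e): syllable 1 onset /nw/ has 2 consonants (> 1) → illicit
Licit: [do], [pa] → 2.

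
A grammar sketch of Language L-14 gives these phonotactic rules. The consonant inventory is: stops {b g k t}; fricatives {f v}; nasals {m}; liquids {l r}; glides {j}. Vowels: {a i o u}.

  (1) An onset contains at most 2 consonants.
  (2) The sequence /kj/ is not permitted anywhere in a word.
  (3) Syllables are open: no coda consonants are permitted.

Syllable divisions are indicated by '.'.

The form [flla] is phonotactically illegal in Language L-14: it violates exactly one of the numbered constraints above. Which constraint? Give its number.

[flla]: syllable 1 onset /fll/ has 3 consonants (> 2).
This is a violation of constraint 1: "An onset contains at most 2 consonants."
The remaining constraints (2, 3) are satisfied.

1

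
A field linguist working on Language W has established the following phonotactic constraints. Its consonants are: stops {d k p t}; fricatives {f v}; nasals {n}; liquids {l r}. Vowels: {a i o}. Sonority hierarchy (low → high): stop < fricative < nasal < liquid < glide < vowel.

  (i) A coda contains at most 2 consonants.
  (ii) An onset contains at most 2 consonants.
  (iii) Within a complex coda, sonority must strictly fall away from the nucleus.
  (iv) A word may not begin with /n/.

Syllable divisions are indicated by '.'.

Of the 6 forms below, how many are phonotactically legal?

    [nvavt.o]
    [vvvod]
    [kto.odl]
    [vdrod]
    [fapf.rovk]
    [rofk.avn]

[nvavt.o] — violates constraint (iv): word begins with /n/ → phonotactically illegal
[vvvod] — violates constraint (ii): syllable 1 onset /vvv/ has 3 consonants (> 2) → phonotactically illegal
[kto.odl] — violates constraint (iii): syllable 2 coda /dl/: /d/ (stop, 1) → /l/ (liquid, 4) does not fall → phonotactically illegal
[vdrod] — violates constraint (ii): syllable 1 onset /vdr/ has 3 consonants (> 2) → phonotactically illegal
[fapf.rovk] — violates constraint (iii): syllable 1 coda /pf/: /p/ (stop, 1) → /f/ (fricative, 2) does not fall → phonotactically illegal
[rofk.avn] — violates constraint (iii): syllable 2 coda /vn/: /v/ (fricative, 2) → /n/ (nasal, 3) does not fall → phonotactically illegal
No form is phonotactically legal → 0.

0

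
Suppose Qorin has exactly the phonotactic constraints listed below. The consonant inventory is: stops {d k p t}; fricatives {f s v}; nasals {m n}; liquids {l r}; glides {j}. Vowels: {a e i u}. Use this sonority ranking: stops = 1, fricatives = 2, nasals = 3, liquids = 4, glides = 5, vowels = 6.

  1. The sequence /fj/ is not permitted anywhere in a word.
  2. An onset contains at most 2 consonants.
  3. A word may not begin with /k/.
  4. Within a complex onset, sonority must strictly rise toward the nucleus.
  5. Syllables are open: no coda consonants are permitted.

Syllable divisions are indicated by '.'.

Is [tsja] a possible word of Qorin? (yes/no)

no

[tsja] — violates constraint 2: syllable 1 onset /tsj/ has 3 consonants (> 2) → not permitted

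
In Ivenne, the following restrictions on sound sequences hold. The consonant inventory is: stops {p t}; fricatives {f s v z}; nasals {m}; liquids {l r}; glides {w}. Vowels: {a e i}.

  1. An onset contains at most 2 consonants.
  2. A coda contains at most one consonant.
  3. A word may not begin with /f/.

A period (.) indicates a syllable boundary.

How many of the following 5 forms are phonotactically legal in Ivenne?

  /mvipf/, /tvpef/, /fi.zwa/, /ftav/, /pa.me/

/mvipf/ — violates constraint 2: syllable 1 coda /pf/ has 2 consonants (> 1) → phonotactically illegal
/tvpef/ — violates constraint 1: syllable 1 onset /tvp/ has 3 consonants (> 2) → phonotactically illegal
/fi.zwa/ — violates constraint 3: word begins with /f/ → phonotactically illegal
/ftav/ — violates constraint 3: word begins with /f/ → phonotactically illegal
/pa.me/ — σ1 onset /p/, coda /∅/ ok; σ2 onset /m/, coda /∅/ ok → phonotactically legal
Phonotactically legal: /pa.me/ → 1.

1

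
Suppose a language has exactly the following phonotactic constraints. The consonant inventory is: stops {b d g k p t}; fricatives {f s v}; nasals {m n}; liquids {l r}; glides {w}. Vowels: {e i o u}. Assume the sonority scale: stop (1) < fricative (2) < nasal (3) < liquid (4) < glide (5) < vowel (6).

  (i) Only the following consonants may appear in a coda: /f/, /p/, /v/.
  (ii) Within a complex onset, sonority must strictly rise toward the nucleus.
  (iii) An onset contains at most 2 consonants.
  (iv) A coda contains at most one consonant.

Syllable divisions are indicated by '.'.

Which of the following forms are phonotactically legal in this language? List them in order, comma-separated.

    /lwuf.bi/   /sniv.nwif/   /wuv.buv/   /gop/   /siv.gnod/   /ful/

/lwuf.bi/ — σ1 onset /lw/ (4→5 rises), coda /f/ ok; σ2 onset /b/, coda /∅/ ok → phonotactically legal
/sniv.nwif/ — σ1 onset /sn/ (2→3 rises), coda /v/ ok; σ2 onset /nw/ (3→5 rises), coda /f/ ok → phonotactically legal
/wuv.buv/ — σ1 onset /w/, coda /v/ ok; σ2 onset /b/, coda /v/ ok → phonotactically legal
/gop/ — σ1 onset /g/, coda /p/ ok → phonotactically legal
/siv.gnod/ — violates constraint (i): syllable 2 coda contains /d/, which is not a licensed coda consonant → phonotactically illegal
/ful/ — violates constraint (i): syllable 1 coda contains /l/, which is not a licensed coda consonant → phonotactically illegal

/lwuf.bi/, /sniv.nwif/, /wuv.buv/, /gop/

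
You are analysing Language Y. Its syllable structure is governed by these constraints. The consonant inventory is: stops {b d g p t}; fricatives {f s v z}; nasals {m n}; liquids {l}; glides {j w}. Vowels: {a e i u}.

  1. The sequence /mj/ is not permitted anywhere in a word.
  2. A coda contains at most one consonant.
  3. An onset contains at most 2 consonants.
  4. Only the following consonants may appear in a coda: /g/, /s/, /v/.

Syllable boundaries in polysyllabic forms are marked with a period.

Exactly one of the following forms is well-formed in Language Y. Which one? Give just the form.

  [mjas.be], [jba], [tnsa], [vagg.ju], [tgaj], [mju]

[mjas.be] — violates constraint 1: contains banned sequence /mj/ → ill-formed
[jba] — σ1 onset /jb/ (2C), coda /∅/ ok → well-formed
[tnsa] — violates constraint 3: syllable 1 onset /tns/ has 3 consonants (> 2) → ill-formed
[vagg.ju] — violates constraint 2: syllable 1 coda /gg/ has 2 consonants (> 1) → ill-formed
[tgaj] — violates constraint 4: syllable 1 coda contains /j/, which is not a licensed coda consonant → ill-formed
[mju] — violates constraint 1: contains banned sequence /mj/ → ill-formed

[jba]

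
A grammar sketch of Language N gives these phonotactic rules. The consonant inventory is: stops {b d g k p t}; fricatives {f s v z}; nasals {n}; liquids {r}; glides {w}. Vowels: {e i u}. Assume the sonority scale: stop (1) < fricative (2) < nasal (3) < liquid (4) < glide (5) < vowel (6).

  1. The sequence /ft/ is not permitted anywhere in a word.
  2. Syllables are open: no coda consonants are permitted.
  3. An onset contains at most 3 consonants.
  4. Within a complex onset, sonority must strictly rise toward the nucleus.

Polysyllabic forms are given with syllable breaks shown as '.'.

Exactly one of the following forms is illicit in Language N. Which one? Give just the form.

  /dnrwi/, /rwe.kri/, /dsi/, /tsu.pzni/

/dnrwi/ — violates constraint 3: syllable 1 onset /dnrw/ has 4 consonants (> 3) → illicit
/rwe.kri/ — σ1 onset /rw/ (4→5 rises), coda /∅/ ok; σ2 onset /kr/ (1→4 rises), coda /∅/ ok → licit
/dsi/ — σ1 onset /ds/ (1→2 rises), coda /∅/ ok → licit
/tsu.pzni/ — σ1 onset /ts/ (1→2 rises), coda /∅/ ok; σ2 onset /pzn/ (1→2→3 rises), coda /∅/ ok → licit

/dnrwi/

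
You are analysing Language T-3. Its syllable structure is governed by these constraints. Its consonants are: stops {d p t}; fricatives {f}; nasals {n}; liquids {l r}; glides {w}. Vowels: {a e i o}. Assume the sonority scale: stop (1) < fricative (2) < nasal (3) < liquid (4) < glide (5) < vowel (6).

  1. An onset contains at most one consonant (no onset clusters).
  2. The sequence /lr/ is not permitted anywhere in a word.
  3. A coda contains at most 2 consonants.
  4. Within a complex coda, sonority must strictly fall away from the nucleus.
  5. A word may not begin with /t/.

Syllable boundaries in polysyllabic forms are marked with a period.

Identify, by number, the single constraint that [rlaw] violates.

[rlaw]: syllable 1 onset /rl/ has 2 consonants (> 1).
This is a violation of constraint 1: "An onset contains at most one consonant (no onset clusters)."
The remaining constraints (2, 3, 4, 5) are satisfied.

1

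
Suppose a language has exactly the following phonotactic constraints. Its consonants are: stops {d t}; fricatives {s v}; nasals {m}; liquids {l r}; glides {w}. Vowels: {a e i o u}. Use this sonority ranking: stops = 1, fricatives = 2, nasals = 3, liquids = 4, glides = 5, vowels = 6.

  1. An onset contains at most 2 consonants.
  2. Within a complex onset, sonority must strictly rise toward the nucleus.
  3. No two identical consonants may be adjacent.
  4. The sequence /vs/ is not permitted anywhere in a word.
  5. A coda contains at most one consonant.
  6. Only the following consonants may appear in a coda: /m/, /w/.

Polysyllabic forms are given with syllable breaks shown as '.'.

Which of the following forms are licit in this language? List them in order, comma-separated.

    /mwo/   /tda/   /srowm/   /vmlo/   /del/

/mwo/ — σ1 onset /mw/ (3→5 rises), coda /∅/ ok → licit
/tda/ — violates constraint 2: syllable 1 onset /td/: /t/ (stop, 1) → /d/ (stop, 1) does not rise → illicit
/srowm/ — violates constraint 5: syllable 1 coda /wm/ has 2 consonants (> 1) → illicit
/vmlo/ — violates constraint 1: syllable 1 onset /vml/ has 3 consonants (> 2) → illicit
/del/ — violates constraint 6: syllable 1 coda contains /l/, which is not a licensed coda consonant → illicit

/mwo/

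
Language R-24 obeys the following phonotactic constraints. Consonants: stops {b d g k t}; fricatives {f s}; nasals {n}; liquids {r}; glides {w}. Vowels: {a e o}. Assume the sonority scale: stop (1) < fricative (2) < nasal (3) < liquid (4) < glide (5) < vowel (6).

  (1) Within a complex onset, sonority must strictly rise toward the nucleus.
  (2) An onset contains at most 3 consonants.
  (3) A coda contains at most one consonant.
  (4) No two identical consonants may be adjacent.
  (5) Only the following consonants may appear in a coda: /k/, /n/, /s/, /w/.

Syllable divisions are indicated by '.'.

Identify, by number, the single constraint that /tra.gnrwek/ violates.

2

/tra.gnrwek/: syllable 2 onset /gnrw/ has 4 consonants (> 3).
This is a violation of constraint 2: "An onset contains at most 3 consonants."
The remaining constraints (1, 3, 4, 5) are satisfied.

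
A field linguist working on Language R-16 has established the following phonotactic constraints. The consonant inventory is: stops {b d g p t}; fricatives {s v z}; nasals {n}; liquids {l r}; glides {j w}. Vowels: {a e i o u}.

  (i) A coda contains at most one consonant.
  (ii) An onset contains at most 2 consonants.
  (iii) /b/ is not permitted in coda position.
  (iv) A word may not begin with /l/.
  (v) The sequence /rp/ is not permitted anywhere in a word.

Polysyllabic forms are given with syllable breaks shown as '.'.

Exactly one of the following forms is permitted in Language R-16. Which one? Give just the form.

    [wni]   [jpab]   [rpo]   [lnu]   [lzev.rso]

[wni]

[wni] — σ1 onset /wn/ (2C), coda /∅/ ok → permitted
[jpab] — violates constraint (iii): syllable 1 coda contains /b/ → not permitted
[rpo] — violates constraint (v): contains banned sequence /rp/ → not permitted
[lnu] — violates constraint (iv): word begins with /l/ → not permitted
[lzev.rso] — violates constraint (iv): word begins with /l/ → not permitted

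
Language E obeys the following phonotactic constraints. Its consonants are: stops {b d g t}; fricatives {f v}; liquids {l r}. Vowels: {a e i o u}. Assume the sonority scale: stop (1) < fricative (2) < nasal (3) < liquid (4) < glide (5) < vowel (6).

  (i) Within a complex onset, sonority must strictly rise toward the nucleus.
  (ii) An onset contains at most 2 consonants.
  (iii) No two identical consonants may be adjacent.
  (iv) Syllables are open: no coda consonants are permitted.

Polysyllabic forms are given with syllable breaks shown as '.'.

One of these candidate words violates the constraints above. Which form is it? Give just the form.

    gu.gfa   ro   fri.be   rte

gu.gfa — σ1 onset /g/, coda /∅/ ok; σ2 onset /gf/ (1→2 rises), coda /∅/ ok → well-formed
ro — σ1 onset /r/, coda /∅/ ok → well-formed
fri.be — σ1 onset /fr/ (2→4 rises), coda /∅/ ok; σ2 onset /b/, coda /∅/ ok → well-formed
rte — violates constraint (i): syllable 1 onset /rt/: /r/ (liquid, 4) → /t/ (stop, 1) does not rise → ill-formed

rte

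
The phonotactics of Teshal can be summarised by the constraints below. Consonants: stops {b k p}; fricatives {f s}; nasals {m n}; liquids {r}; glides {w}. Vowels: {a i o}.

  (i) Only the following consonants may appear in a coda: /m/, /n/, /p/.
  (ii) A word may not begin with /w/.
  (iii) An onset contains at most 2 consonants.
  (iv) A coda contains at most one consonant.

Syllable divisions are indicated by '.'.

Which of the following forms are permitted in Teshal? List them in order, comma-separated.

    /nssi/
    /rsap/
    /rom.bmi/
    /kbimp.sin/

/rsap/, /rom.bmi/

/nssi/ — violates constraint (iii): syllable 1 onset /nss/ has 3 consonants (> 2) → not permitted
/rsap/ — σ1 onset /rs/ (2C), coda /p/ ok → permitted
/rom.bmi/ — σ1 onset /r/, coda /m/ ok; σ2 onset /bm/ (2C), coda /∅/ ok → permitted
/kbimp.sin/ — violates constraint (iv): syllable 1 coda /mp/ has 2 consonants (> 1) → not permitted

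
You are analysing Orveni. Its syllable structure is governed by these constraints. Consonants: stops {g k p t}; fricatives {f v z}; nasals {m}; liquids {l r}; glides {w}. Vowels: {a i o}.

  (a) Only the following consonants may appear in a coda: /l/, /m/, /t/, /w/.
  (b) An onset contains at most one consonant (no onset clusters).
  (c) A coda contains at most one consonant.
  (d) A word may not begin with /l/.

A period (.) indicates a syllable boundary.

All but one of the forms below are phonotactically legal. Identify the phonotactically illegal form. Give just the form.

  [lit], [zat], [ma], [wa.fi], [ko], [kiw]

[lit]

[lit] — violates constraint (d): word begins with /l/ → phonotactically illegal
[zat] — σ1 onset /z/, coda /t/ ok → phonotactically legal
[ma] — σ1 onset /m/, coda /∅/ ok → phonotactically legal
[wa.fi] — σ1 onset /w/, coda /∅/ ok; σ2 onset /f/, coda /∅/ ok → phonotactically legal
[ko] — σ1 onset /k/, coda /∅/ ok → phonotactically legal
[kiw] — σ1 onset /k/, coda /w/ ok → phonotactically legal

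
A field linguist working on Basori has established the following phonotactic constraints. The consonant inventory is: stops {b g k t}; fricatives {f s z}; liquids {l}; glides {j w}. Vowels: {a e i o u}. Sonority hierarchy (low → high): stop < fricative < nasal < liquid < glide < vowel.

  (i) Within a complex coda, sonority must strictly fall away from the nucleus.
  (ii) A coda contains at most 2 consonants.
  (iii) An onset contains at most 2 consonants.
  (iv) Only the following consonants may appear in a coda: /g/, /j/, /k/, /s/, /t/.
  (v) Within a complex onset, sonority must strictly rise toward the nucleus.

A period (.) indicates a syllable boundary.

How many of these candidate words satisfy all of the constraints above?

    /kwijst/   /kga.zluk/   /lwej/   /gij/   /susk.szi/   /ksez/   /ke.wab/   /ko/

/kwijst/ — violates constraint (ii): syllable 1 coda /jst/ has 3 consonants (> 2) → phonotactically illegal
/kga.zluk/ — violates constraint (v): syllable 1 onset /kg/: /k/ (stop, 1) → /g/ (stop, 1) does not rise → phonotactically illegal
/lwej/ — σ1 onset /lw/ (4→5 rises), coda /j/ ok → phonotactically legal
/gij/ — σ1 onset /g/, coda /j/ ok → phonotactically legal
/susk.szi/ — violates constraint (v): syllable 2 onset /sz/: /s/ (fricative, 2) → /z/ (fricative, 2) does not rise → phonotactically illegal
/ksez/ — violates constraint (iv): syllable 1 coda contains /z/, which is not a licensed coda consonant → phonotactically illegal
/ke.wab/ — violates constraint (iv): syllable 2 coda contains /b/, which is not a licensed coda consonant → phonotactically illegal
/ko/ — σ1 onset /k/, coda /∅/ ok → phonotactically legal
Phonotactically legal: /lwej/, /gij/, /ko/ → 3.

3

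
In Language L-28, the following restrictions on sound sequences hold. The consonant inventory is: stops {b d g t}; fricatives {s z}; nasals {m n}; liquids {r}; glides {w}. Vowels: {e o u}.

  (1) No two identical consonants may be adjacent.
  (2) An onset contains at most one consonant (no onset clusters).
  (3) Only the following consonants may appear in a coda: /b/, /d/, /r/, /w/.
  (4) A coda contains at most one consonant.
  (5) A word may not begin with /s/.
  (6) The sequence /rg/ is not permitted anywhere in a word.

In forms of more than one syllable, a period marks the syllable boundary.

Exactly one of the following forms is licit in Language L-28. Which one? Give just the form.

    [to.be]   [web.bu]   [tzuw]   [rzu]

[to.be] — σ1 onset /t/, coda /∅/ ok; σ2 onset /b/, coda /∅/ ok → licit
[web.bu] — violates constraint 1: adjacent identical consonants /bb/ → illicit
[tzuw] — violates constraint 2: syllable 1 onset /tz/ has 2 consonants (> 1) → illicit
[rzu] — violates constraint 2: syllable 1 onset /rz/ has 2 consonants (> 1) → illicit

[to.be]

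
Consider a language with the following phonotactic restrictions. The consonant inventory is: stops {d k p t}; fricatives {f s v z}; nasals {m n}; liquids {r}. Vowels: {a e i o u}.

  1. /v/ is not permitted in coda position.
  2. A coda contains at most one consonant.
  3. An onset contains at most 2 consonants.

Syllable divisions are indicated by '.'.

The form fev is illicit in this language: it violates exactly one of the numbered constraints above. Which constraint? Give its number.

fev: syllable 1 coda contains /v/.
This is a violation of constraint 1: "/v/ is not permitted in coda position."
The remaining constraints (2, 3) are satisfied.

1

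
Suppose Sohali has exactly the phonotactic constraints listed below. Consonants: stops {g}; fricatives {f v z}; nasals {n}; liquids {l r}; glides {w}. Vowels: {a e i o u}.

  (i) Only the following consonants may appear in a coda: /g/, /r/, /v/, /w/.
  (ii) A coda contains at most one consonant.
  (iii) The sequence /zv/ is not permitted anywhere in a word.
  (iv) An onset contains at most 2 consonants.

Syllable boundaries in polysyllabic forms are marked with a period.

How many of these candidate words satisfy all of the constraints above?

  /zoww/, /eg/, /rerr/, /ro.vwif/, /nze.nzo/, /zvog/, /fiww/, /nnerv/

2

/zoww/ — violates constraint (ii): syllable 1 coda /ww/ has 2 consonants (> 1) → phonotactically illegal
/eg/ — σ1 onset /∅/, coda /g/ ok → phonotactically legal
/rerr/ — violates constraint (ii): syllable 1 coda /rr/ has 2 consonants (> 1) → phonotactically illegal
/ro.vwif/ — violates constraint (i): syllable 2 coda contains /f/, which is not a licensed coda consonant → phonotactically illegal
/nze.nzo/ — σ1 onset /nz/ (2C), coda /∅/ ok; σ2 onset /nz/ (2C), coda /∅/ ok → phonotactically legal
/zvog/ — violates constraint (iii): contains banned sequence /zv/ → phonotactically illegal
/fiww/ — violates constraint (ii): syllable 1 coda /ww/ has 2 consonants (> 1) → phonotactically illegal
/nnerv/ — violates constraint (ii): syllable 1 coda /rv/ has 2 consonants (> 1) → phonotactically illegal
Phonotactically legal: /eg/, /nze.nzo/ → 2.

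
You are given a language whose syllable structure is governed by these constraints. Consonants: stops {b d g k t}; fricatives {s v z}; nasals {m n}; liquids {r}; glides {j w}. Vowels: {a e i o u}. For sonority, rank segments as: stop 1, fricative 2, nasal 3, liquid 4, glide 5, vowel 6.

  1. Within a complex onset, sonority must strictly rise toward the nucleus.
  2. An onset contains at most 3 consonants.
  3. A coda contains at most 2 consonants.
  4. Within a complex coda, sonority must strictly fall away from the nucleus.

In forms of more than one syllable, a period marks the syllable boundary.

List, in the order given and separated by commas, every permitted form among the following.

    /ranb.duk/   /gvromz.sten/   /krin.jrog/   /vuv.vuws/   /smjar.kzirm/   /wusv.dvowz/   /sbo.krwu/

/ranb.duk/, /vuv.vuws/, /smjar.kzirm/

/ranb.duk/ — σ1 onset /r/, coda /nb/ (3→1 falls) ok; σ2 onset /d/, coda /k/ ok → permitted
/gvromz.sten/ — violates constraint 1: syllable 2 onset /st/: /s/ (fricative, 2) → /t/ (stop, 1) does not rise → not permitted
/krin.jrog/ — violates constraint 1: syllable 2 onset /jr/: /j/ (glide, 5) → /r/ (liquid, 4) does not rise → not permitted
/vuv.vuws/ — σ1 onset /v/, coda /v/ ok; σ2 onset /v/, coda /ws/ (5→2 falls) ok → permitted
/smjar.kzirm/ — σ1 onset /smj/ (2→3→5 rises), coda /r/ ok; σ2 onset /kz/ (1→2 rises), coda /rm/ (4→3 falls) ok → permitted
/wusv.dvowz/ — violates constraint 4: syllable 1 coda /sv/: /s/ (fricative, 2) → /v/ (fricative, 2) does not fall → not permitted
/sbo.krwu/ — violates constraint 1: syllable 1 onset /sb/: /s/ (fricative, 2) → /b/ (stop, 1) does not rise → not permitted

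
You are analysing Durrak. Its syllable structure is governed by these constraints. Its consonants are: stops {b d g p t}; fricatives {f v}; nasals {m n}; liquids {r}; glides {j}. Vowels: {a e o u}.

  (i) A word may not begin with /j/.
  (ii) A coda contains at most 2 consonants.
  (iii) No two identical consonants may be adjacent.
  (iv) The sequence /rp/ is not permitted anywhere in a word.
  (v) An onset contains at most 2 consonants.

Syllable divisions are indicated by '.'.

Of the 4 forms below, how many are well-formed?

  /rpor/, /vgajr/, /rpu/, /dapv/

/rpor/ — violates constraint (iv): contains banned sequence /rp/ → ill-formed
/vgajr/ — σ1 onset /vg/ (2C), coda /jr/ (2C) ok → well-formed
/rpu/ — violates constraint (iv): contains banned sequence /rp/ → ill-formed
/dapv/ — σ1 onset /d/, coda /pv/ (2C) ok → well-formed
Well-formed: /vgajr/, /dapv/ → 2.

2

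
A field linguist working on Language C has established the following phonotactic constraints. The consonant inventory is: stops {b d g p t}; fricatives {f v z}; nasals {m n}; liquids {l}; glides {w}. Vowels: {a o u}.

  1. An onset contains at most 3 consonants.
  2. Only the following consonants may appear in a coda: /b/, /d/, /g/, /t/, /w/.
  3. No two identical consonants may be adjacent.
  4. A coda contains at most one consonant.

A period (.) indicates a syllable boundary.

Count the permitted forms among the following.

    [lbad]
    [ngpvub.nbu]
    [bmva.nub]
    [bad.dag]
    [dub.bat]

2

[lbad] — σ1 onset /lb/ (2C), coda /d/ ok → permitted
[ngpvub.nbu] — violates constraint 1: syllable 1 onset /ngpv/ has 4 consonants (> 3) → not permitted
[bmva.nub] — σ1 onset /bmv/ (3C), coda /∅/ ok; σ2 onset /n/, coda /b/ ok → permitted
[bad.dag] — violates constraint 3: adjacent identical consonants /dd/ → not permitted
[dub.bat] — violates constraint 3: adjacent identical consonants /bb/ → not permitted
Permitted: [lbad], [bmva.nub] → 2.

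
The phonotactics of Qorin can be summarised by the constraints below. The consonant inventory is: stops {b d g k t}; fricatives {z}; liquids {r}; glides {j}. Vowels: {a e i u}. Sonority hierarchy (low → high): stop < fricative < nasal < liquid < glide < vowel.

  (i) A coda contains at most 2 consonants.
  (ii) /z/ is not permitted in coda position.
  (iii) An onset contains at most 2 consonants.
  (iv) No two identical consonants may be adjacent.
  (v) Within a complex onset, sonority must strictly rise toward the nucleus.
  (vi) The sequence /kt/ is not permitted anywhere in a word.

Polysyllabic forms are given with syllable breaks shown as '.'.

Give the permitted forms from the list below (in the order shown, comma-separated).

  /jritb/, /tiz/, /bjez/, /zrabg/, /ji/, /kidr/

/zrabg/, /ji/, /kidr/

/jritb/ — violates constraint (v): syllable 1 onset /jr/: /j/ (glide, 5) → /r/ (liquid, 4) does not rise → not permitted
/tiz/ — violates constraint (ii): syllable 1 coda contains /z/ → not permitted
/bjez/ — violates constraint (ii): syllable 1 coda contains /z/ → not permitted
/zrabg/ — σ1 onset /zr/ (2→4 rises), coda /bg/ (2C) ok → permitted
/ji/ — σ1 onset /j/, coda /∅/ ok → permitted
/kidr/ — σ1 onset /k/, coda /dr/ (2C) ok → permitted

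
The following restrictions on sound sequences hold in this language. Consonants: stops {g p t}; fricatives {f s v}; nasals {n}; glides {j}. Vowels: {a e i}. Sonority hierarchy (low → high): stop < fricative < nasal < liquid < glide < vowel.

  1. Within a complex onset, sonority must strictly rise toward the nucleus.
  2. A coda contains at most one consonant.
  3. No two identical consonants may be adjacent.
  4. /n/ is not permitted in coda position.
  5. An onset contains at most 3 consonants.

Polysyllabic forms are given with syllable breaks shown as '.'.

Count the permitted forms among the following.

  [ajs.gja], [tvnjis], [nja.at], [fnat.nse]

1

[ajs.gja] — violates constraint 2: syllable 1 coda /js/ has 2 consonants (> 1) → not permitted
[tvnjis] — violates constraint 5: syllable 1 onset /tvnj/ has 4 consonants (> 3) → not permitted
[nja.at] — σ1 onset /nj/ (3→5 rises), coda /∅/ ok; σ2 onset /∅/, coda /t/ ok → permitted
[fnat.nse] — violates constraint 1: syllable 2 onset /ns/: /n/ (nasal, 3) → /s/ (fricative, 2) does not rise → not permitted
Permitted: [nja.at] → 1.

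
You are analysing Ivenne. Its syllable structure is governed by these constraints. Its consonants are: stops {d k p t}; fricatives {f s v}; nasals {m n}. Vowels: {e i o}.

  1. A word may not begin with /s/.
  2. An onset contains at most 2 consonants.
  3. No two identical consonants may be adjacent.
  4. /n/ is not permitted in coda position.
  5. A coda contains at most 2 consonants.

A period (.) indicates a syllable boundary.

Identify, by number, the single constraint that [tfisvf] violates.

5

[tfisvf]: syllable 1 coda /svf/ has 3 consonants (> 2).
This is a violation of constraint 5: "A coda contains at most 2 consonants."
The remaining constraints (1, 2, 3, 4) are satisfied.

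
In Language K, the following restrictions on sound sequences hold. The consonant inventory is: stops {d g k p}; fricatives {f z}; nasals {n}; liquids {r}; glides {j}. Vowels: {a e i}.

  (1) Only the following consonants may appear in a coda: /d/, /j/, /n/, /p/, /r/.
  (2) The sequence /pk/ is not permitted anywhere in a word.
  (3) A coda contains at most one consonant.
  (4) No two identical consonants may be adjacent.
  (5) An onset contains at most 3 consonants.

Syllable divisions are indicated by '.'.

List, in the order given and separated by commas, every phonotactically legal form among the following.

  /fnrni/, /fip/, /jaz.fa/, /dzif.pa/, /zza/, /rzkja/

/fip/

/fnrni/ — violates constraint 5: syllable 1 onset /fnrn/ has 4 consonants (> 3) → phonotactically illegal
/fip/ — σ1 onset /f/, coda /p/ ok → phonotactically legal
/jaz.fa/ — violates constraint 1: syllable 1 coda contains /z/, which is not a licensed coda consonant → phonotactically illegal
/dzif.pa/ — violates constraint 1: syllable 1 coda contains /f/, which is not a licensed coda consonant → phonotactically illegal
/zza/ — violates constraint 4: adjacent identical consonants /zz/ → phonotactically illegal
/rzkja/ — violates constraint 5: syllable 1 onset /rzkj/ has 4 consonants (> 3) → phonotactically illegal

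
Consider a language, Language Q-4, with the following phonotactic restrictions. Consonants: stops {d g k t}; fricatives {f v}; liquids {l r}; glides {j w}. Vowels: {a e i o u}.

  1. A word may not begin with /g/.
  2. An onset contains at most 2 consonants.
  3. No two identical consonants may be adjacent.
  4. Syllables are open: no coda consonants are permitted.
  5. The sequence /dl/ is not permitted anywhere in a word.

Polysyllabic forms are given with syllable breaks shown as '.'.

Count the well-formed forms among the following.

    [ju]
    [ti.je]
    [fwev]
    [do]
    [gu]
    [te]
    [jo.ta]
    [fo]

[ju] — σ1 onset /j/, coda /∅/ ok → well-formed
[ti.je] — σ1 onset /t/, coda /∅/ ok; σ2 onset /j/, coda /∅/ ok → well-formed
[fwev] — violates constraint 4: syllable 1 coda /v/ has 1 consonant (> 0) → ill-formed
[do] — σ1 onset /d/, coda /∅/ ok → well-formed
[gu] — violates constraint 1: word begins with /g/ → ill-formed
[te] — σ1 onset /t/, coda /∅/ ok → well-formed
[jo.ta] — σ1 onset /j/, coda /∅/ ok; σ2 onset /t/, coda /∅/ ok → well-formed
[fo] — σ1 onset /f/, coda /∅/ ok → well-formed
Well-formed: [ju], [ti.je], [do], [te], [jo.ta], [fo] → 6.

6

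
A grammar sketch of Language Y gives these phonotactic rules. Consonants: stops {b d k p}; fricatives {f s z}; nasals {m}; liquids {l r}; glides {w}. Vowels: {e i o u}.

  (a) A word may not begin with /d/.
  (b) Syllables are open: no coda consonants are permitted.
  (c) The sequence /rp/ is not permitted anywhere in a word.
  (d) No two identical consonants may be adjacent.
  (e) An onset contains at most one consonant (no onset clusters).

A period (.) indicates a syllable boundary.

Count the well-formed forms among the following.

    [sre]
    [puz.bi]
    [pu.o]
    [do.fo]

[sre] — violates constraint (e): syllable 1 onset /sr/ has 2 consonants (> 1) → ill-formed
[puz.bi] — violates constraint (b): syllable 1 coda /z/ has 1 consonant (> 0) → ill-formed
[pu.o] — σ1 onset /p/, coda /∅/ ok; σ2 onset /∅/, coda /∅/ ok → well-formed
[do.fo] — violates constraint (a): word begins with /d/ → ill-formed
Well-formed: [pu.o] → 1.

1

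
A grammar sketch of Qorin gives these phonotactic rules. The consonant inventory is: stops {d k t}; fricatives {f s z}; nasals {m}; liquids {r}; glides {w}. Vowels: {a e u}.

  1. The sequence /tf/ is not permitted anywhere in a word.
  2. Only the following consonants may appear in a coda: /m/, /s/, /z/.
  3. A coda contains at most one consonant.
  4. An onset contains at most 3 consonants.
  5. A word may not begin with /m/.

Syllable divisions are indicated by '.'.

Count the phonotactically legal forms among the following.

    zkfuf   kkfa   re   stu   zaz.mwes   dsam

zkfuf — violates constraint 2: syllable 1 coda contains /f/, which is not a licensed coda consonant → phonotactically illegal
kkfa — σ1 onset /kkf/ (3C), coda /∅/ ok → phonotactically legal
re — σ1 onset /r/, coda /∅/ ok → phonotactically legal
stu — σ1 onset /st/ (2C), coda /∅/ ok → phonotactically legal
zaz.mwes — σ1 onset /z/, coda /z/ ok; σ2 onset /mw/ (2C), coda /s/ ok → phonotactically legal
dsam — σ1 onset /ds/ (2C), coda /m/ ok → phonotactically legal
Phonotactically legal: kkfa, re, stu, zaz.mwes, dsam → 5.

5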